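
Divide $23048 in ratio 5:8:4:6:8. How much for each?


Total parts = 5 + 8 + 4 + 6 + 8 = 31
Part 1: 23048 × 5/31 = 3717.42
Part 2: 23048 × 8/31 = 5947.87
Part 3: 23048 × 4/31 = 2973.94
Part 4: 23048 × 6/31 = 4460.90
Part 5: 23048 × 8/31 = 5947.87
= Part 1: $3717.42, Part 2: $5947.87, Part 3: $2973.94, Part 4: $4460.90, Part 5: $5947.87

Part 1: $3717.42, Part 2: $5947.87, Part 3: $2973.94, Part 4: $4460.90, Part 5: $5947.87


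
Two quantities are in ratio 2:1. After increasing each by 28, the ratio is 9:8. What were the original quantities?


Let A = 2k, B = 1k.
(2k + 28) / (1k + 28) = 9/8
Cross-multiply: 8(2k + 28) = 9(1k + 28)
16k + 224 = 9k + 252
16k - 9k = 252 - 224
7k = 28
k = 28/7 = 4
A = 2×4 = 8, B = 1×4 = 4
= A = 8, B = 4

A = 8, B = 4


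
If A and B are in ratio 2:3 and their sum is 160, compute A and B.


Let A = 2k, B = 3k.
2k + 3k = 160
5k = 160 → k = 160/5 = 32
A = 2×32 = 64, B = 3×32 = 96
= A = 64, B = 96

A = 64, B = 96


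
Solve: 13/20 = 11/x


Cross multiply: 13 × x = 20 × 11
13x = 220
x = 220 / 13
= 16.92

16.92


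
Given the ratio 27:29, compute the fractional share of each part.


Total parts = 27 + 29 = 56
First part: 27/56 = 27/56
Second part: 29/56 = 29/56
= 27/56 and 29/56

27/56 and 29/56


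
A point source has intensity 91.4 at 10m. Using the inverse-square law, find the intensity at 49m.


I₁d₁² = I₂d₂²
I₂ = I₁ × (d₁/d₂)²
= 91.4 × (10/49)²
= 91.4 × 100/2401
= 9140/2401
≈ 3.8067

3.8067


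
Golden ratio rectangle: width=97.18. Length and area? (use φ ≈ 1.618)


φ = (1 + √5) / 2 ≈ 1.618
Length = width × φ = 97.18 × 1.618 = 157.23724
≈ 157.24
Area = width × length = 97.18 × 157.23724 = 15280.3149832 ≈ 15280.31
= Length: 157.24, Area: 15280.31

Length: 157.24, Area: 15280.31


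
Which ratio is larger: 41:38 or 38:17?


41/38 = 1.0789
38/17 = 2.2353
1.0789 < 2.2353, so 41:38 is less
= 38:17

38:17


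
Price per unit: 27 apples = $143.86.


Unit rate = total / quantity
= 143.86 / 27
= $5.33 per unit

$5.33 per unit


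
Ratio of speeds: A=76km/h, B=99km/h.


Ratio = 76:99
GCD = 1
Simplified = 76:99
Time ratio (same distance) = 99:76
Speed ratio = 76:99

76:99


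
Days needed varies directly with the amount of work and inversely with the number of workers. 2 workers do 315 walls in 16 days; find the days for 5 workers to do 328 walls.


Days ∝ work / workers, so d₂ = d₁ × (m₁/m₂) × (w₂/w₁)
Workers factor (inverse): 2/5 = 0.4000
Work factor (direct): 328/315 ≈ 1.0413
d₂ = 16 × 2/5 × 328/315 = (16 × 2 × 328) / (5 × 315) = 10496/1575
≈ 6.66 days

6.66 days


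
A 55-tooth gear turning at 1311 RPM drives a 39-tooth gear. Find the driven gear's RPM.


Gear ratio = 55:39 = 55:39
RPM_B = RPM_A × (teeth_A / teeth_B)
= 1311 × (55/39)
= 1848.8 RPM

1848.8 RPM


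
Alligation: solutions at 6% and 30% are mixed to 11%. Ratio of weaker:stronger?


Let x parts of 6% mix with y parts of 30%.
6x + 30y = 11(x + y)
6x + 30y = 11x + 11y
x(6 - 11) = y(11 - 30)
x/y = (30 - 11)/(11 - 6) = 19/5
Simplify: 19:5
= 19:5

19:5


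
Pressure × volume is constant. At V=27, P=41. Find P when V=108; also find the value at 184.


Inverse proportion: x × y = constant
k = 27 × 41 = 1107
At x=108: k/108 = 10.25
At x=184: k/184 = 6.02
= 10.25 and 6.02

10.25 and 6.02


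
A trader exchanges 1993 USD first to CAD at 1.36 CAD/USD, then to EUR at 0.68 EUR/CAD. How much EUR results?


Step 1: 1993 USD × 1.36 = 2710.48 CAD
Step 2: 2710.48 CAD × 0.68 = 1843.13 EUR
Implied rate USD→EUR = 1.36 × 0.68 = 0.9248
= 1843.13 EUR

1843.13 EUR


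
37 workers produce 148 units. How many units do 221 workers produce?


Direct proportion: y/x = constant
k = 148/37 = 4.0000
y₂ = k × 221 = 148 × 221 / 37 = 32708/37
= 884.00

884.00


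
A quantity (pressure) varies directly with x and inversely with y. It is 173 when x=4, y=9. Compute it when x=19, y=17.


z = k·x/y
Solve for k using the known point: k = z·y/x = 173×9/4 = 1557/4 = 389.2500
Now evaluate at x=19, y=17:
z = k × 19 / 17 = (1557 × 19) / (4 × 17) = 29583/68
≈ 435.0441

435.0441


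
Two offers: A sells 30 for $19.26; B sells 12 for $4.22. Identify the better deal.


Deal A: $19.26/30 = $0.6420/unit
Deal B: $4.22/12 = $0.3517/unit
B is cheaper per unit
= Deal B

Deal B


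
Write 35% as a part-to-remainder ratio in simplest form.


35% means 35 parts out of 100; remainder = 65
Part : remainder = 35:65
GCD = 5
= 7:13

7:13


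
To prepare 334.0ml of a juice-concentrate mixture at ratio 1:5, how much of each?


Total parts = 1 + 5 = 6
juice: 334.0 × 1/6 = 55.7ml
concentrate: 334.0 × 5/6 = 278.3ml
= 55.7ml and 278.3ml

55.7ml and 278.3ml


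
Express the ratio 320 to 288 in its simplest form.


GCD(320, 288) = 32
320/32 : 288/32
= 10:9

10:9


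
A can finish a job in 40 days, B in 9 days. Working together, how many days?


Rate of A = 1/40 per day
Rate of B = 1/9 per day
Combined rate = 1/40 + 1/9 = 49/360 ≈ 0.1361 per day
Days = 1 / combined rate = 360/49
≈ 7.35 days

7.35 days


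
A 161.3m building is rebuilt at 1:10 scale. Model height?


Model size = real / scale
= 161.3 / 10
= 16.1300 m

16.1300 m


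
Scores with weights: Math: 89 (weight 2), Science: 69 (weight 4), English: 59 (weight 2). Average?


Numerator = 89×2 + 69×4 + 59×2
= 178 + 276 + 118
= 572
Total weight = 8
Weighted avg = 572/8
= 71.50

71.50


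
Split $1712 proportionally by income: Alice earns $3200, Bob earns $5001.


Total income = 3200 + 5001 = $8201
Alice: $1712 × 3200/8201 = $668.02
Bob: $1712 × 5001/8201 = $1043.98
= Alice: $668.02, Bob: $1043.98

Alice: $668.02, Bob: $1043.98


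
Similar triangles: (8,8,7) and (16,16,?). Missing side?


Scale factor = 16/8 = 2
Missing side = 7 × 2
= 14.0

14.0


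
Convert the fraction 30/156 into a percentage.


Percentage = (part / whole) × 100
= (30 / 156) × 100
≈ 19.23%

19.23%


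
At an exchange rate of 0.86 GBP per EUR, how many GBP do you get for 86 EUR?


Amount × rate = 86 × 0.86
= 73.96 GBP

73.96 GBP


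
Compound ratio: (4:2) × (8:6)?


Compound ratio = (4×8) : (2×6)
= 32:12
GCD = 4
= 8:3

8:3


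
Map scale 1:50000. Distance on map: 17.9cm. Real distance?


Real distance = map distance × scale
= 17.9cm × 50000
= 895000 cm = 8950.0 m
= 8.950 km

8.950 km


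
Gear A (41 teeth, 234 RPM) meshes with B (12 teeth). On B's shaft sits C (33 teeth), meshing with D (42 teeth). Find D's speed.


Stage 1: RPM_B = RPM_A × t_A/t_B = 234 × 41/12 = 9594/12 = 799.50
B and C share a shaft → RPM_C = RPM_B
Stage 2: RPM_D = RPM_C × t_C/t_D = RPM_A × (t_A×t_C)/(t_B×t_D)
Overall ratio = (41×33)/(12×42) = 1353/504
RPM_D = 234 × 1353/504 = 316602/504
≈ 628.18 RPM

628.18 RPM


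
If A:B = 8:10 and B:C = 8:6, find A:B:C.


Match B: multiply A:B by 8 → 64:80
Multiply B:C by 10 → 80:60
Combined: 64:80:60
GCD = 4
= 16:20:15

16:20:15


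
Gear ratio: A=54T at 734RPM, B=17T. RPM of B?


Gear ratio = 54:17 = 54:17
RPM_B = RPM_A × (teeth_A / teeth_B)
= 734 × (54/17)
= 2331.5 RPM

2331.5 RPM


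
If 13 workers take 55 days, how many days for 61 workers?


Inverse proportion: x × y = constant
k = 13 × 55 = 715
y₂ = k / 61 = 715 / 61
= 11.72

11.72


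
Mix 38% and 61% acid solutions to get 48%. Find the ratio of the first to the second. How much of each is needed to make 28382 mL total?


Let x parts of 38% mix with y parts of 61%.
38x + 61y = 48(x + y)
38x + 61y = 48x + 48y
x(38 - 48) = y(48 - 61)
x/y = (61 - 48)/(48 - 38) = 13/10
Simplify: 13:10
Total parts = 23; one part = 28382/23 = 1234.00 mL
38% solution: 13×1234.00 = 16042.00 mL
61% solution: 10×1234.00 = 12340.00 mL
= ratio 13:10; 16042.00 mL and 12340.00 mL

ratio 13:10; 16042.00 mL and 12340.00 mL


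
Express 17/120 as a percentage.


Percentage = (part / whole) × 100
= (17 / 120) × 100
≈ 14.17%

14.17%


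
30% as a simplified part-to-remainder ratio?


30% means 30 parts out of 100; remainder = 70
Part : remainder = 30:70
GCD = 10
= 3:7

3:7


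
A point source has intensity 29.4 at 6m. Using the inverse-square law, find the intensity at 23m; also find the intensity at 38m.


I₁d₁² = I₂d₂²
I at 23m = 29.4 × (6/23)² = 29.4 × 36/529 = 1058.4/529 ≈ 2.0008
I at 38m = 29.4 × (6/38)² = 29.4 × 36/1444 = 1058.4/1444 ≈ 0.7330
= 2.0008 and 0.7330

2.0008 and 0.7330


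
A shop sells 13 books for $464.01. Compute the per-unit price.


Unit rate = total / quantity
= 464.01 / 13
= $35.69 per unit

$35.69 per unit


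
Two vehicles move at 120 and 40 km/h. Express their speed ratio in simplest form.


Ratio = 120:40
GCD = 40
Simplified = 3:1
Time ratio (same distance) = 1:3
Speed ratio = 3:1

3:1


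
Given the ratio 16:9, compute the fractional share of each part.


Total parts = 16 + 9 = 25
First part: 16/25 = 16/25
Second part: 9/25 = 9/25
= 16/25 and 9/25

16/25 and 9/25


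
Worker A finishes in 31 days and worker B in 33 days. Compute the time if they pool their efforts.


Rate of A = 1/31 per day
Rate of B = 1/33 per day
Combined rate = 1/31 + 1/33 = 64/1023 ≈ 0.0626 per day
Days = 1 / combined rate = 1023/64
≈ 15.98 days

15.98 days


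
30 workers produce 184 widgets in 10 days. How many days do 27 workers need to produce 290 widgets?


Days ∝ work / workers, so d₂ = d₁ × (m₁/m₂) × (w₂/w₁)
Workers factor (inverse): 30/27 ≈ 1.1111
Work factor (direct): 290/184 ≈ 1.5761
d₂ = 10 × 30/27 × 290/184 = (10 × 30 × 290) / (27 × 184) = 87000/4968
≈ 17.51 days

17.51 days


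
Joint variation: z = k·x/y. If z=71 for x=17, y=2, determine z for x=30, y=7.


z = k·x/y
Solve for k using the known point: k = z·y/x = 71×2/17 = 142/17 ≈ 8.3529
Now evaluate at x=30, y=7:
z = k × 30 / 7 = (142 × 30) / (17 × 7) = 4260/119
≈ 35.7983

35.7983


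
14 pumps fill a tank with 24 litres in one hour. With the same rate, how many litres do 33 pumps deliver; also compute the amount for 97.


Direct proportion: y/x = constant
k = 24/14 ≈ 1.7143
y at x=33: k × 33 = 24 × 33 / 14 = 792/14 ≈ 56.57
y at x=97: k × 97 = 24 × 97 / 14 = 2328/14 ≈ 166.29
= 56.57 and 166.29

56.57 and 166.29


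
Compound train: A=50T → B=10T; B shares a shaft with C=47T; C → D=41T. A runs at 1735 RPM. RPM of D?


Stage 1: RPM_B = RPM_A × t_A/t_B = 1735 × 50/10 = 86750/10 = 8675.00
B and C share a shaft → RPM_C = RPM_B
Stage 2: RPM_D = RPM_C × t_C/t_D = RPM_A × (t_A×t_C)/(t_B×t_D)
Overall ratio = (50×47)/(10×41) = 2350/410
RPM_D = 1735 × 2350/410 = 4077250/410
≈ 9944.51 RPM

9944.51 RPM


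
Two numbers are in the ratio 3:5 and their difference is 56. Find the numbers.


Let A = 3k, B = 5k.
5k - 3k = 56
2k = 56 → k = 56/2 = 28
A = 3×28 = 84, B = 5×28 = 140
= A = 84, B = 140

A = 84, B = 140


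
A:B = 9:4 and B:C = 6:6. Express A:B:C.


Match B: multiply A:B by 6 → 54:24
Multiply B:C by 4 → 24:24
Combined: 54:24:24
GCD = 6
= 9:4:4

9:4:4


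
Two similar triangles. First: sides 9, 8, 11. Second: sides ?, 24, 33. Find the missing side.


Scale factor = 24/8 = 3
Missing side = 9 × 3
= 27.0

27.0


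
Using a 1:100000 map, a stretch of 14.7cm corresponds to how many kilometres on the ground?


Real distance = map distance × scale
= 14.7cm × 100000
= 1470000 cm = 14700.0 m
= 14.700 km

14.700 km


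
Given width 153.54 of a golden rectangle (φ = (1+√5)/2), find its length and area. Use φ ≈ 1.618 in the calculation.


φ = (1 + √5) / 2 ≈ 1.618
Length = width × φ = 153.54 × 1.618 = 248.42772
≈ 248.43
Area = width × length = 153.54 × 248.42772 = 38143.5921288 ≈ 38143.59
= Length: 248.43, Area: 38143.59

Length: 248.43, Area: 38143.59


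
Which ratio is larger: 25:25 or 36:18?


25/25 = 1.0000
36/18 = 2.0000
1.0000 < 2.0000, so 25:25 is less
= 36:18

36:18


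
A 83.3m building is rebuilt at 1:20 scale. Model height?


Model size = real / scale
= 83.3 / 20
= 4.1650 m

4.1650 m


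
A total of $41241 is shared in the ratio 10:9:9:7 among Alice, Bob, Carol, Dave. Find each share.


Total parts = 10 + 9 + 9 + 7 = 35
Alice: 41241 × 10/35 = 11783.14
Bob: 41241 × 9/35 = 10604.83
Carol: 41241 × 9/35 = 10604.83
Dave: 41241 × 7/35 = 8248.20
= Alice: $11783.14, Bob: $10604.83, Carol: $10604.83, Dave: $8248.20

Alice: $11783.14, Bob: $10604.83, Carol: $10604.83, Dave: $8248.20


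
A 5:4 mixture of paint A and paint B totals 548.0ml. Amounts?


Total parts = 5 + 4 = 9
paint A: 548.0 × 5/9 = 304.4ml
paint B: 548.0 × 4/9 = 243.6ml
= 304.4ml and 243.6ml

304.4ml and 243.6ml


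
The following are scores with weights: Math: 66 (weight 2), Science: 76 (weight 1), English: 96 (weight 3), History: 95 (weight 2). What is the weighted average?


Numerator = 66×2 + 76×1 + 96×3 + 95×2
= 132 + 76 + 288 + 190
= 686
Total weight = 8
Weighted avg = 686/8
= 85.75

85.75


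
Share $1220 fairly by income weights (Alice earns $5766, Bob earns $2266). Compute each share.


Total income = 5766 + 2266 = $8032
Alice: $1220 × 5766/8032 = $875.81
Bob: $1220 × 2266/8032 = $344.19
= Alice: $875.81, Bob: $344.19

Alice: $875.81, Bob: $344.19


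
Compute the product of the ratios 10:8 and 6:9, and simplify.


Compound ratio = (10×6) : (8×9)
= 60:72
GCD = 12
= 5:6

5:6


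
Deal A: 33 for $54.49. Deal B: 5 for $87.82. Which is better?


Deal A: $54.49/33 = $1.6512/unit
Deal B: $87.82/5 = $17.5640/unit
A is cheaper per unit
= Deal A

Deal A


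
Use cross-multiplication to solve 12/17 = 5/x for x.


Cross multiply: 12 × x = 17 × 5
12x = 85
x = 85 / 12
= 7.08

7.08


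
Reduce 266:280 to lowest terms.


GCD(266, 280) = 14
266/14 : 280/14
= 19:20

19:20


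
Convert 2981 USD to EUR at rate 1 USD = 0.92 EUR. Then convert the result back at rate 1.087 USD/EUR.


Amount × rate = 2981 × 0.92 = 2742.52 EUR
Round-trip: 2742.52 × 1.087 = 2981.12 USD
= 2742.52 EUR, then 2981.12 USD

2742.52 EUR, then 2981.12 USD


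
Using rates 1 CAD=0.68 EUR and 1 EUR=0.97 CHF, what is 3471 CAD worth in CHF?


Step 1: 3471 CAD × 0.68 = 2360.28 EUR
Step 2: 2360.28 EUR × 0.97 = 2289.47 CHF
Implied rate CAD→CHF = 0.68 × 0.97 = 0.6596
= 2289.47 CHF

2289.47 CHF


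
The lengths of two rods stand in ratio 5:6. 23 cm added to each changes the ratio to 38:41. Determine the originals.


Let A = 5k, B = 6k.
(5k + 23) / (6k + 23) = 38/41
Cross-multiply: 41(5k + 23) = 38(6k + 23)
205k + 943 = 228k + 874
205k - 228k = 874 - 943
-23k = -69
k = -69/-23 = 3
A = 5×3 = 15, B = 6×3 = 18
= A = 15, B = 18

A = 15, B = 18


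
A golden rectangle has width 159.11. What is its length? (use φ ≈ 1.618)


φ = (1 + √5) / 2 ≈ 1.618
Length = width × φ = 159.11 × 1.618 = 257.43998
≈ 257.44

257.44


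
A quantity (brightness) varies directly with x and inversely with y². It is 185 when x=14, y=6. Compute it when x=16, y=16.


z = k·x/y²
Solve for k using the known point: k = z·y²/x = 185×36/14 = 6660/14 ≈ 475.7143
Now evaluate at x=16, y=16:
z = k × 16 / 256 = (6660 × 16) / (14 × 256) = 106560/3584
≈ 29.7321

29.7321


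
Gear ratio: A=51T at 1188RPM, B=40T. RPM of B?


Gear ratio = 51:40 = 51:40
RPM_B = RPM_A × (teeth_A / teeth_B)
= 1188 × (51/40)
= 1514.7 RPM

1514.7 RPM


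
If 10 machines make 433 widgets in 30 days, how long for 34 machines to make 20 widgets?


Days ∝ work / workers, so d₂ = d₁ × (m₁/m₂) × (w₂/w₁)
Workers factor (inverse): 10/34 ≈ 0.2941
Work factor (direct): 20/433 ≈ 0.0462
d₂ = 30 × 10/34 × 20/433 = (30 × 10 × 20) / (34 × 433) = 6000/14722
≈ 0.41 days

0.41 days


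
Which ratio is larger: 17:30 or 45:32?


17/30 = 0.5667
45/32 = 1.4062
0.5667 < 1.4062, so 17:30 is less
= 45:32

45:32


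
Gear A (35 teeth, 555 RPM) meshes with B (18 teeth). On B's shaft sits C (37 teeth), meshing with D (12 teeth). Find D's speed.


Stage 1: RPM_B = RPM_A × t_A/t_B = 555 × 35/18 = 19425/18 ≈ 1079.17
B and C share a shaft → RPM_C = RPM_B
Stage 2: RPM_D = RPM_C × t_C/t_D = RPM_A × (t_A×t_C)/(t_B×t_D)
Overall ratio = (35×37)/(18×12) = 1295/216
RPM_D = 555 × 1295/216 = 718725/216
≈ 3327.43 RPM

3327.43 RPM


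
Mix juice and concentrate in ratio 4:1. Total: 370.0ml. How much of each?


Total parts = 4 + 1 = 5
juice: 370.0 × 4/5 = 296.0ml
concentrate: 370.0 × 1/5 = 74.0ml
= 296.0ml and 74.0ml

296.0ml and 74.0ml


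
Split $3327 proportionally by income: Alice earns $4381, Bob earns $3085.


Total income = 4381 + 3085 = $7466
Alice: $3327 × 4381/7466 = $1952.26
Bob: $3327 × 3085/7466 = $1374.74
= Alice: $1952.26, Bob: $1374.74

Alice: $1952.26, Bob: $1374.74


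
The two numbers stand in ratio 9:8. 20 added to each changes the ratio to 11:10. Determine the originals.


Let A = 9k, B = 8k.
(9k + 20) / (8k + 20) = 11/10
Cross-multiply: 10(9k + 20) = 11(8k + 20)
90k + 200 = 88k + 220
90k - 88k = 220 - 200
2k = 20
k = 20/2 = 10
A = 9×10 = 90, B = 8×10 = 80
= A = 90, B = 80

A = 90, B = 80


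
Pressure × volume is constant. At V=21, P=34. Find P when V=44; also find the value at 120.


Inverse proportion: x × y = constant
k = 21 × 34 = 714
At x=44: k/44 = 16.23
At x=120: k/120 = 5.95
= 16.23 and 5.95

16.23 and 5.95


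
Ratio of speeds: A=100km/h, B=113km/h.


Ratio = 100:113
GCD = 1
Simplified = 100:113
Time ratio (same distance) = 113:100
Speed ratio = 100:113

100:113


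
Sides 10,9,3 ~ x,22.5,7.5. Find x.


Scale factor = 22.5/9 = 2.5
Missing side = 10 × 2.5
= 25.0

25.0


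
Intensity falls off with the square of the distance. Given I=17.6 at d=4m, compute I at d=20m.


I₁d₁² = I₂d₂²
I₂ = I₁ × (d₁/d₂)²
= 17.6 × (4/20)²
= 17.6 × 16/400
= 281.6/400
= 0.7040

0.7040


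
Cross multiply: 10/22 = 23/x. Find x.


Cross multiply: 10 × x = 22 × 23
10x = 506
x = 506 / 10
= 50.60

50.60


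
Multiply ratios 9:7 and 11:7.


Compound ratio = (9×11) : (7×7)
= 99:49
GCD = 1
= 99:49

99:49


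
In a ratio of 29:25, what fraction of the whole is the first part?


Total parts = 29 + 25 = 54
First part: 29/54 = 29/54
= 29/54

29/54


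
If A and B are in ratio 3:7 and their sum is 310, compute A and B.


Let A = 3k, B = 7k.
3k + 7k = 310
10k = 310 → k = 310/10 = 31
A = 3×31 = 93, B = 7×31 = 217
= A = 93, B = 217

A = 93, B = 217


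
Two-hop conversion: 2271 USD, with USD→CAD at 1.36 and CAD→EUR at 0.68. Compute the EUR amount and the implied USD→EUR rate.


Step 1: 2271 USD × 1.36 = 3088.56 CAD
Step 2: 3088.56 CAD × 0.68 = 2100.22 EUR
Implied rate USD→EUR = 1.36 × 0.68 = 0.9248
= 2100.22 EUR; implied rate 0.9248 EUR/USD

2100.22 EUR; implied rate 0.9248 EUR/USD


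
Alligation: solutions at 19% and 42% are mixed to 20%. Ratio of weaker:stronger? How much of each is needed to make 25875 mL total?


Let x parts of 19% mix with y parts of 42%.
19x + 42y = 20(x + y)
19x + 42y = 20x + 20y
x(19 - 20) = y(20 - 42)
x/y = (42 - 20)/(20 - 19) = 22/1
Simplify: 22:1
Total parts = 23; one part = 25875/23 = 1125.00 mL
19% solution: 22×1125.00 = 24750.00 mL
42% solution: 1×1125.00 = 1125.00 mL
= ratio 22:1; 24750.00 mL and 1125.00 mL

ratio 22:1; 24750.00 mL and 1125.00 mL


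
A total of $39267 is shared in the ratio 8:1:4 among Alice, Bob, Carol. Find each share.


Total parts = 8 + 1 + 4 = 13
Alice: 39267 × 8/13 = 24164.31
Bob: 39267 × 1/13 = 3020.54
Carol: 39267 × 4/13 = 12082.15
= Alice: $24164.31, Bob: $3020.54, Carol: $12082.15

Alice: $24164.31, Bob: $3020.54, Carol: $12082.15


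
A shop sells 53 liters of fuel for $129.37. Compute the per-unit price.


Unit rate = total / quantity
= 129.37 / 53
= $2.44 per unit

$2.44 per unit


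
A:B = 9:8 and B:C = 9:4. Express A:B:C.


Match B: multiply A:B by 9 → 81:72
Multiply B:C by 8 → 72:32
Combined: 81:72:32
GCD = 1
= 81:72:32

81:72:32


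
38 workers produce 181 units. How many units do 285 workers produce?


Direct proportion: y/x = constant
k = 181/38 ≈ 4.7632
y₂ = k × 285 = 181 × 285 / 38 = 51585/38
= 1357.50

1357.50


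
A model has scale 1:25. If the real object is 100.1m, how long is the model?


Model size = real / scale
= 100.1 / 25
= 4.0040 m

4.0040 m


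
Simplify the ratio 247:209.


GCD(247, 209) = 19
247/19 : 209/19
= 13:11

13:11


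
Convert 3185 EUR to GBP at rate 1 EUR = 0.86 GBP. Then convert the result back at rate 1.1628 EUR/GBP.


Amount × rate = 3185 × 0.86 = 2739.10 GBP
Round-trip: 2739.10 × 1.1628 = 3185.03 EUR
= 2739.10 GBP, then 3185.03 EUR

2739.10 GBP, then 3185.03 EUR


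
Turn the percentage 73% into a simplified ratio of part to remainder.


73% means 73 parts out of 100; remainder = 27
Part : remainder = 73:27
GCD = 1
= 73:27

73:27


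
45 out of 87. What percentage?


Percentage = (part / whole) × 100
= (45 / 87) × 100
≈ 51.72%

51.72%


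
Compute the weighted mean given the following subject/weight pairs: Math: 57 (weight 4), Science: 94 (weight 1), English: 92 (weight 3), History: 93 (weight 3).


Numerator = 57×4 + 94×1 + 92×3 + 93×3
= 228 + 94 + 276 + 279
= 877
Total weight = 11
Weighted avg = 877/11
= 79.73

79.73


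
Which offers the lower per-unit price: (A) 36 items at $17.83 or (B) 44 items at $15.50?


Deal A: $17.83/36 = $0.4953/unit
Deal B: $15.50/44 = $0.3523/unit
B is cheaper per unit
= Deal B

Deal B


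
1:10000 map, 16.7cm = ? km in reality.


Real distance = map distance × scale
= 16.7cm × 10000
= 167000 cm = 1670.0 m
= 1.670 km

1.670 km


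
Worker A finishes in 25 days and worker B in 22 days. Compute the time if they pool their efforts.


Rate of A = 1/25 per day
Rate of B = 1/22 per day
Combined rate = 1/25 + 1/22 = 47/550 ≈ 0.0855 per day
Days = 1 / combined rate = 550/47
≈ 11.70 days

11.70 days


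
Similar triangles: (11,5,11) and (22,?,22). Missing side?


Scale factor = 22/11 = 2
Missing side = 5 × 2
= 10.0

10.0


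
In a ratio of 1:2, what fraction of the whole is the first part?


Total parts = 1 + 2 = 3
First part: 1/3 = 1/3
= 1/3

1/3


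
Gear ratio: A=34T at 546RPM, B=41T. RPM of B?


Gear ratio = 34:41 = 34:41
RPM_B = RPM_A × (teeth_A / teeth_B)
= 546 × (34/41)
= 452.8 RPM

452.8 RPM


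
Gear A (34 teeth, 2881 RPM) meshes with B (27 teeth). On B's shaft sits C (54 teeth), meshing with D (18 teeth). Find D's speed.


Stage 1: RPM_B = RPM_A × t_A/t_B = 2881 × 34/27 = 97954/27 ≈ 3627.93
B and C share a shaft → RPM_C = RPM_B
Stage 2: RPM_D = RPM_C × t_C/t_D = RPM_A × (t_A×t_C)/(t_B×t_D)
Overall ratio = (34×54)/(27×18) = 1836/486
RPM_D = 2881 × 1836/486 = 5289516/486
≈ 10883.78 RPM

10883.78 RPM


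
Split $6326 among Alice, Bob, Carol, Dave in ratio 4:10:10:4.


Total parts = 4 + 10 + 10 + 4 = 28
Alice: 6326 × 4/28 = 903.71
Bob: 6326 × 10/28 = 2259.29
Carol: 6326 × 10/28 = 2259.29
Dave: 6326 × 4/28 = 903.71
= Alice: $903.71, Bob: $2259.29, Carol: $2259.29, Dave: $903.71

Alice: $903.71, Bob: $2259.29, Carol: $2259.29, Dave: $903.71


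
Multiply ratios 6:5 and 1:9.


Compound ratio = (6×1) : (5×9)
= 6:45
GCD = 3
= 2:15

2:15


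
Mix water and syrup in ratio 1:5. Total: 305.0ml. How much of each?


Total parts = 1 + 5 = 6
water: 305.0 × 1/6 = 50.8ml
syrup: 305.0 × 5/6 = 254.2ml
= 50.8ml and 254.2ml

50.8ml and 254.2ml


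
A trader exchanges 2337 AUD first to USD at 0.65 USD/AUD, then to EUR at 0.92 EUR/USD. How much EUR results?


Step 1: 2337 AUD × 0.65 = 1519.05 USD
Step 2: 1519.05 USD × 0.92 = 1397.53 EUR
Implied rate AUD→EUR = 0.65 × 0.92 = 0.5980
= 1397.53 EUR

1397.53 EUR


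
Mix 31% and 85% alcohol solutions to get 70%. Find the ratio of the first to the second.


Let x parts of 31% mix with y parts of 85%.
31x + 85y = 70(x + y)
31x + 85y = 70x + 70y
x(31 - 70) = y(70 - 85)
x/y = (85 - 70)/(70 - 31) = 15/39
Simplify: 5:13
= 5:13

5:13


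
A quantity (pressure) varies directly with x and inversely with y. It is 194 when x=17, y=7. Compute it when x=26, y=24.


z = k·x/y
Solve for k using the known point: k = z·y/x = 194×7/17 = 1358/17 ≈ 79.8824
Now evaluate at x=26, y=24:
z = k × 26 / 24 = (1358 × 26) / (17 × 24) = 35308/408
≈ 86.5392

86.5392


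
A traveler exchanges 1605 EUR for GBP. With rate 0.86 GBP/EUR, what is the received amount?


Amount × rate = 1605 × 0.86
= 1380.30 GBP

1380.30 GBP


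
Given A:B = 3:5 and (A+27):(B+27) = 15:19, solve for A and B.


Let A = 3k, B = 5k.
(3k + 27) / (5k + 27) = 15/19
Cross-multiply: 19(3k + 27) = 15(5k + 27)
57k + 513 = 75k + 405
57k - 75k = 405 - 513
-18k = -108
k = -108/-18 = 6
A = 3×6 = 18, B = 5×6 = 30
= A = 18, B = 30

A = 18, B = 30


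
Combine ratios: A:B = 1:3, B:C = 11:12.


Match B: multiply A:B by 11 → 11:33
Multiply B:C by 3 → 33:36
Combined: 11:33:36
GCD = 1
= 11:33:36

11:33:36


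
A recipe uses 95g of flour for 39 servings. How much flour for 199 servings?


Direct proportion: y/x = constant
k = 95/39 ≈ 2.4359
y₂ = k × 199 = 95 × 199 / 39 = 18905/39
≈ 484.74

484.74


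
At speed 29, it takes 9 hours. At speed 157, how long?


Inverse proportion: x × y = constant
k = 29 × 9 = 261
y₂ = k / 157 = 261 / 157
= 1.66

1.66


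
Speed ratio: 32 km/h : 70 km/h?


Ratio = 32:70
GCD = 2
Simplified = 16:35
Time ratio (same distance) = 35:16
Speed ratio = 16:35

16:35


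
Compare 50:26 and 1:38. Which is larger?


50/26 = 1.9231
1/38 = 0.0263
1.9231 > 0.0263, so 50:26 is greater
= 50:26

50:26


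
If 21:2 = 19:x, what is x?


Cross multiply: 21 × x = 2 × 19
21x = 38
x = 38 / 21
= 1.81

1.81


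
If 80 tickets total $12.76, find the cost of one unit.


Unit rate = total / quantity
= 12.76 / 80
= $0.16 per unit

$0.16 per unit


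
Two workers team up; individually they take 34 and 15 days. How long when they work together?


Rate of A = 1/34 per day
Rate of B = 1/15 per day
Combined rate = 1/34 + 1/15 = 49/510 ≈ 0.0961 per day
Days = 1 / combined rate = 510/49
≈ 10.41 days

10.41 days


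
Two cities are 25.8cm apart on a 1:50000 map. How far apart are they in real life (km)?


Real distance = map distance × scale
= 25.8cm × 50000
= 1290000 cm = 12900.0 m
= 12.900 km

12.900 km


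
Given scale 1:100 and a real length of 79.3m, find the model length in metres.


Model size = real / scale
= 79.3 / 100
= 0.7930 m

0.7930 m


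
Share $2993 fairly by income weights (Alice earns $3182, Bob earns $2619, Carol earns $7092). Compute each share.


Total income = 3182 + 2619 + 7092 = $12893
Alice: $2993 × 3182/12893 = $738.67
Bob: $2993 × 2619/12893 = $607.98
Carol: $2993 × 7092/12893 = $1646.35
= Alice: $738.67, Bob: $607.98, Carol: $1646.35

Alice: $738.67, Bob: $607.98, Carol: $1646.35


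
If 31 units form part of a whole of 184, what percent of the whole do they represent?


Percentage = (part / whole) × 100
= (31 / 184) × 100
≈ 16.85%

16.85%


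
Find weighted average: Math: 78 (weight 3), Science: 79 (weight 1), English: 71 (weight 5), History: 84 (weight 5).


Numerator = 78×3 + 79×1 + 71×5 + 84×5
= 234 + 79 + 355 + 420
= 1088
Total weight = 14
Weighted avg = 1088/14
= 77.71

77.71


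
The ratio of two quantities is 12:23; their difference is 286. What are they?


Let A = 12k, B = 23k.
23k - 12k = 286
11k = 286 → k = 286/11 = 26
A = 12×26 = 312, B = 23×26 = 598
= A = 312, B = 598

A = 312, B = 598


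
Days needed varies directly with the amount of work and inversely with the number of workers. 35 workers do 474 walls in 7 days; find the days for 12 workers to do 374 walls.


Days ∝ work / workers, so d₂ = d₁ × (m₁/m₂) × (w₂/w₁)
Workers factor (inverse): 35/12 ≈ 2.9167
Work factor (direct): 374/474 ≈ 0.7890
d₂ = 7 × 35/12 × 374/474 = (7 × 35 × 374) / (12 × 474) = 91630/5688
≈ 16.11 days

16.11 days


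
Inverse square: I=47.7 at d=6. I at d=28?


I₁d₁² = I₂d₂²
I₂ = I₁ × (d₁/d₂)²
= 47.7 × (6/28)²
= 47.7 × 36/784
= 1717.2/784
≈ 2.1903

2.1903


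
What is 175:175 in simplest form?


GCD(175, 175) = 175
175/175 : 175/175
= 1:1

1:1


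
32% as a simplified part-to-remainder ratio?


32% means 32 parts out of 100; remainder = 68
Part : remainder = 32:68
GCD = 4
= 8:17

8:17


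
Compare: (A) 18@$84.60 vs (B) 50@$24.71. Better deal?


Deal A: $84.60/18 = $4.7000/unit
Deal B: $24.71/50 = $0.4942/unit
B is cheaper per unit
= Deal B

Deal B


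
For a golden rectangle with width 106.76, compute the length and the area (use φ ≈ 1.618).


φ = (1 + √5) / 2 ≈ 1.618
Length = width × φ = 106.76 × 1.618 = 172.73768
≈ 172.74
Area = width × length = 106.76 × 172.73768 = 18441.4747168 ≈ 18441.47
= Length: 172.74, Area: 18441.47

Length: 172.74, Area: 18441.47


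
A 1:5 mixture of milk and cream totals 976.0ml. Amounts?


Total parts = 1 + 5 = 6
milk: 976.0 × 1/6 = 162.7ml
cream: 976.0 × 5/6 = 813.3ml
= 162.7ml and 813.3ml

162.7ml and 813.3ml


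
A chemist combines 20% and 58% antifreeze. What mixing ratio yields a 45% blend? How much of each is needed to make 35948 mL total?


Let x parts of 20% mix with y parts of 58%.
20x + 58y = 45(x + y)
20x + 58y = 45x + 45y
x(20 - 45) = y(45 - 58)
x/y = (58 - 45)/(45 - 20) = 13/25
Simplify: 13:25
Total parts = 38; one part = 35948/38 = 946.00 mL
20% solution: 13×946.00 = 12298.00 mL
58% solution: 25×946.00 = 23650.00 mL
= ratio 13:25; 12298.00 mL and 23650.00 mL

ratio 13:25; 12298.00 mL and 23650.00 mL


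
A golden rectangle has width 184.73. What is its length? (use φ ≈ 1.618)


φ = (1 + √5) / 2 ≈ 1.618
Length = width × φ = 184.73 × 1.618 = 298.89314
≈ 298.89

298.89


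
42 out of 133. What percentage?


Percentage = (part / whole) × 100
= (42 / 133) × 100
≈ 31.58%

31.58%


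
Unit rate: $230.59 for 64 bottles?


Unit rate = total / quantity
= 230.59 / 64
= $3.60 per unit

$3.60 per unit


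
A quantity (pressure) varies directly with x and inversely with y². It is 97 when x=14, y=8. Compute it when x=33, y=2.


z = k·x/y²
Solve for k using the known point: k = z·y²/x = 97×64/14 = 6208/14 ≈ 443.4286
Now evaluate at x=33, y=2:
z = k × 33 / 4 = (6208 × 33) / (14 × 4) = 204864/56
≈ 3658.2857

3658.2857


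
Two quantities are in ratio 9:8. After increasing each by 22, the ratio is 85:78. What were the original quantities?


Let A = 9k, B = 8k.
(9k + 22) / (8k + 22) = 85/78
Cross-multiply: 78(9k + 22) = 85(8k + 22)
702k + 1716 = 680k + 1870
702k - 680k = 1870 - 1716
22k = 154
k = 154/22 = 7
A = 9×7 = 63, B = 8×7 = 56
= A = 63, B = 56

A = 63, B = 56


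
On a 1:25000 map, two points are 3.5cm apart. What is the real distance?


Real distance = map distance × scale
= 3.5cm × 25000
= 87500 cm = 875.0 m
= 0.875 km

0.875 km


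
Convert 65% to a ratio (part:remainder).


65% means 65 parts out of 100; remainder = 35
Part : remainder = 65:35
GCD = 5
= 13:7

13:7


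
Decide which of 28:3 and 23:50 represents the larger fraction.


28/3 = 9.3333
23/50 = 0.4600
9.3333 > 0.4600, so 28:3 is greater
= 28:3

28:3


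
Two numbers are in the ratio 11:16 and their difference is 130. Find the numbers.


Let A = 11k, B = 16k.
16k - 11k = 130
5k = 130 → k = 130/5 = 26
A = 11×26 = 286, B = 16×26 = 416
= A = 286, B = 416

A = 286, B = 416


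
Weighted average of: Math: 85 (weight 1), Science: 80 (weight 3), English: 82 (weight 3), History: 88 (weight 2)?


Numerator = 85×1 + 80×3 + 82×3 + 88×2
= 85 + 240 + 246 + 176
= 747
Total weight = 9
Weighted avg = 747/9
= 83.00

83.00


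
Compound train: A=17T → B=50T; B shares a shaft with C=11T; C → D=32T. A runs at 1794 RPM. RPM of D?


Stage 1: RPM_B = RPM_A × t_A/t_B = 1794 × 17/50 = 30498/50 = 609.96
B and C share a shaft → RPM_C = RPM_B
Stage 2: RPM_D = RPM_C × t_C/t_D = RPM_A × (t_A×t_C)/(t_B×t_D)
Overall ratio = (17×11)/(50×32) = 187/1600
RPM_D = 1794 × 187/1600 = 335478/1600
≈ 209.67 RPM

209.67 RPM


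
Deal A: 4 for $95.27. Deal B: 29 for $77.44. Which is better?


Deal A: $95.27/4 = $23.8175/unit
Deal B: $77.44/29 = $2.6703/unit
B is cheaper per unit
= Deal B

Deal B


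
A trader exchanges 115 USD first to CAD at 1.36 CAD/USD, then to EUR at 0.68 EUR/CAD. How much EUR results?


Step 1: 115 USD × 1.36 = 156.40 CAD
Step 2: 156.40 CAD × 0.68 = 106.35 EUR
Implied rate USD→EUR = 1.36 × 0.68 = 0.9248
= 106.35 EUR

106.35 EUR


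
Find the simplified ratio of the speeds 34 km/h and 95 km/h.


Ratio = 34:95
GCD = 1
Simplified = 34:95
Time ratio (same distance) = 95:34
Speed ratio = 34:95

34:95


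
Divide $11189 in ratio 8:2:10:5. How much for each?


Total parts = 8 + 2 + 10 + 5 = 25
Part 1: 11189 × 8/25 = 3580.48
Part 2: 11189 × 2/25 = 895.12
Part 3: 11189 × 10/25 = 4475.60
Part 4: 11189 × 5/25 = 2237.80
= Part 1: $3580.48, Part 2: $895.12, Part 3: $4475.60, Part 4: $2237.80

Part 1: $3580.48, Part 2: $895.12, Part 3: $4475.60, Part 4: $2237.80


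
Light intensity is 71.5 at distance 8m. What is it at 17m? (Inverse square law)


I₁d₁² = I₂d₂²
I₂ = I₁ × (d₁/d₂)²
= 71.5 × (8/17)²
= 71.5 × 64/289
= 4576/289
≈ 15.8339

15.8339


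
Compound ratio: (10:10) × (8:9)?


Compound ratio = (10×8) : (10×9)
= 80:90
GCD = 10
= 8:9

8:9


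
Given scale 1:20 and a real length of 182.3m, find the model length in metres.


Model size = real / scale
= 182.3 / 20
= 9.1150 m

9.1150 m


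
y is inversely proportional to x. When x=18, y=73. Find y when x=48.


Inverse proportion: x × y = constant
k = 18 × 73 = 1314
y₂ = k / 48 = 1314 / 48
= 27.38

27.38


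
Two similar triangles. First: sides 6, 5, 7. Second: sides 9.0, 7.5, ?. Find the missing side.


Scale factor = 9.0/6 = 1.5
Missing side = 7 × 1.5
= 10.5

10.5


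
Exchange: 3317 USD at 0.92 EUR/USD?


Amount × rate = 3317 × 0.92
= 3051.64 EUR

3051.64 EUR


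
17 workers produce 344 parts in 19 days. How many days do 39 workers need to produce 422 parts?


Days ∝ work / workers, so d₂ = d₁ × (m₁/m₂) × (w₂/w₁)
Workers factor (inverse): 17/39 ≈ 0.4359
Work factor (direct): 422/344 ≈ 1.2267
d₂ = 19 × 17/39 × 422/344 = (19 × 17 × 422) / (39 × 344) = 136306/13416
≈ 10.16 days

10.16 days


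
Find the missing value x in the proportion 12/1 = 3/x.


Cross multiply: 12 × x = 1 × 3
12x = 3
x = 3 / 12
= 0.25

0.25


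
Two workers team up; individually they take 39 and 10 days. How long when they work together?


Rate of A = 1/39 per day
Rate of B = 1/10 per day
Combined rate = 1/39 + 1/10 = 49/390 ≈ 0.1256 per day
Days = 1 / combined rate = 390/49
≈ 7.96 days

7.96 days


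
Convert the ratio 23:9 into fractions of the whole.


Total parts = 23 + 9 = 32
First part: 23/32 = 23/32
Second part: 9/32 = 9/32
= 23/32 and 9/32

23/32 and 9/32


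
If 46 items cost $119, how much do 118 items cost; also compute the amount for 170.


Direct proportion: y/x = constant
k = 119/46 ≈ 2.5870
y at x=118: k × 118 = 119 × 118 / 46 = 14042/46 ≈ 305.26
y at x=170: k × 170 = 119 × 170 / 46 = 20230/46 ≈ 439.78
= 305.26 and 439.78

305.26 and 439.78


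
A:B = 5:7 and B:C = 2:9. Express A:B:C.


Match B: multiply A:B by 2 → 10:14
Multiply B:C by 7 → 14:63
Combined: 10:14:63
GCD = 1
= 10:14:63

10:14:63


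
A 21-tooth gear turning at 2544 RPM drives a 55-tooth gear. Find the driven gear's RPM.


Gear ratio = 21:55 = 21:55
RPM_B = RPM_A × (teeth_A / teeth_B)
= 2544 × (21/55)
= 971.3 RPM

971.3 RPM


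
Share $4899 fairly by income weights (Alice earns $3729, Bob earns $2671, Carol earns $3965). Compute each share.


Total income = 3729 + 2671 + 3965 = $10365
Alice: $4899 × 3729/10365 = $1762.51
Bob: $4899 × 2671/10365 = $1262.44
Carol: $4899 × 3965/10365 = $1874.05
= Alice: $1762.51, Bob: $1262.44, Carol: $1874.05

Alice: $1762.51, Bob: $1262.44, Carol: $1874.05


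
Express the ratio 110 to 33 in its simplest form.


GCD(110, 33) = 11
110/11 : 33/11
= 10:3

10:3


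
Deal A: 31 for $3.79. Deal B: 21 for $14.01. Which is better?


Deal A: $3.79/31 = $0.1223/unit
Deal B: $14.01/21 = $0.6671/unit
A is cheaper per unit
= Deal A

Deal A


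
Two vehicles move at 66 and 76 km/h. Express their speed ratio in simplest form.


Ratio = 66:76
GCD = 2
Simplified = 33:38
Time ratio (same distance) = 38:33
Speed ratio = 33:38

33:38


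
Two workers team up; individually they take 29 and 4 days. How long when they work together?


Rate of A = 1/29 per day
Rate of B = 1/4 per day
Combined rate = 1/29 + 1/4 = 33/116 ≈ 0.2845 per day
Days = 1 / combined rate = 116/33
≈ 3.52 days

3.52 days


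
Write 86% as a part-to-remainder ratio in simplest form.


86% means 86 parts out of 100; remainder = 14
Part : remainder = 86:14
GCD = 2
= 43:7

43:7


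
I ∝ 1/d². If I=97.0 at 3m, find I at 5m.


I₁d₁² = I₂d₂²
I₂ = I₁ × (d₁/d₂)²
= 97.0 × (3/5)²
= 97.0 × 9/25
= 873/25
= 34.9200

34.9200


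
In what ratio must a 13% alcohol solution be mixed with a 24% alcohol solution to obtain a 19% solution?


Let x parts of 13% mix with y parts of 24%.
13x + 24y = 19(x + y)
13x + 24y = 19x + 19y
x(13 - 19) = y(19 - 24)
x/y = (24 - 19)/(19 - 13) = 5/6
Simplify: 5:6
= 5:6

5:6


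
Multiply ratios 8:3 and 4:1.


Compound ratio = (8×4) : (3×1)
= 32:3
GCD = 1
= 32:3

32:3


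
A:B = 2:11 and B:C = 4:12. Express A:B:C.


Match B: multiply A:B by 4 → 8:44
Multiply B:C by 11 → 44:132
Combined: 8:44:132
GCD = 4
= 2:11:33

2:11:33


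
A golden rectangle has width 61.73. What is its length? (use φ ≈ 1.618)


φ = (1 + √5) / 2 ≈ 1.618
Length = width × φ = 61.73 × 1.618 = 99.87914
≈ 99.88

99.88


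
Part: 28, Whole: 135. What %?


Percentage = (part / whole) × 100
= (28 / 135) × 100
≈ 20.74%

20.74%


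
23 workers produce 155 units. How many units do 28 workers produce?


Direct proportion: y/x = constant
k = 155/23 ≈ 6.7391
y₂ = k × 28 = 155 × 28 / 23 = 4340/23
≈ 188.70

188.70


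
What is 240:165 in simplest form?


GCD(240, 165) = 15
240/15 : 165/15
= 16:11

16:11


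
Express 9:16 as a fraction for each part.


Total parts = 9 + 16 = 25
First part: 9/25 = 9/25
Second part: 16/25 = 16/25
= 9/25 and 16/25

9/25 and 16/25


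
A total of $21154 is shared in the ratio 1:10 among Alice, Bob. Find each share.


Total parts = 1 + 10 = 11
Alice: 21154 × 1/11 = 1923.09
Bob: 21154 × 10/11 = 19230.91
= Alice: $1923.09, Bob: $19230.91

Alice: $1923.09, Bob: $19230.91


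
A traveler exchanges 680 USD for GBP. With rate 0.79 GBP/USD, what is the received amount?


Amount × rate = 680 × 0.79
= 537.20 GBP

537.20 GBP


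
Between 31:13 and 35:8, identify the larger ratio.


31/13 = 2.3846
35/8 = 4.3750
2.3846 < 4.3750, so 31:13 is less
= 35:8

35:8


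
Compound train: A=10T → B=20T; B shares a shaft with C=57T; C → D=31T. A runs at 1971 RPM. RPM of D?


Stage 1: RPM_B = RPM_A × t_A/t_B = 1971 × 10/20 = 19710/20 = 985.50
B and C share a shaft → RPM_C = RPM_B
Stage 2: RPM_D = RPM_C × t_C/t_D = RPM_A × (t_A×t_C)/(t_B×t_D)
Overall ratio = (10×57)/(20×31) = 570/620
RPM_D = 1971 × 570/620 = 1123470/620
≈ 1812.05 RPM

1812.05 RPM


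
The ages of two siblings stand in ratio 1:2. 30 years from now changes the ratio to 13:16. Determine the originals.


Let A = 1k, B = 2k.
(1k + 30) / (2k + 30) = 13/16
Cross-multiply: 16(1k + 30) = 13(2k + 30)
16k + 480 = 26k + 390
16k - 26k = 390 - 480
-10k = -90
k = -90/-10 = 9
A = 1×9 = 9, B = 2×9 = 18
= A = 9, B = 18

A = 9, B = 18
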